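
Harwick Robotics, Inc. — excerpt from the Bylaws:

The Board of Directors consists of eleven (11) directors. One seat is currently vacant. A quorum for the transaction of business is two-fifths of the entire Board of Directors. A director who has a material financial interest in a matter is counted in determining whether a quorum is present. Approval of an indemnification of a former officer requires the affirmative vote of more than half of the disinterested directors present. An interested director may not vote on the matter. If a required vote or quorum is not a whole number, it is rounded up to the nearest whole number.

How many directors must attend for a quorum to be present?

2/5 of 11 = 4.40, rounded up to 5.

5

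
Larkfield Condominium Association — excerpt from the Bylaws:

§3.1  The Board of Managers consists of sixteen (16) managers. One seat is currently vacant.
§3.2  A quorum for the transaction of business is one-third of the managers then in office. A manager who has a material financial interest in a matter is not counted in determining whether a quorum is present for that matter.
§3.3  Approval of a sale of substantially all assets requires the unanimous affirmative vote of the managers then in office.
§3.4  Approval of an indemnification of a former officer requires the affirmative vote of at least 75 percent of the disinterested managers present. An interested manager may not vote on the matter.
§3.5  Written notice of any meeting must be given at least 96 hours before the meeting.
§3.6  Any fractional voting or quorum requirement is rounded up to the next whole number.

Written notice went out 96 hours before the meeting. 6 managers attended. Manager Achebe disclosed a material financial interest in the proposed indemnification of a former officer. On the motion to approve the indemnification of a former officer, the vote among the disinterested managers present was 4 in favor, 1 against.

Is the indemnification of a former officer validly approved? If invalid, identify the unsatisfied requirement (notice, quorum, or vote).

Valid — all requirements satisfied.

Notice: 96 hours given; 96 required (96 ≥ 96). Satisfied.
Quorum: 6 present, but the 1 interested manager does not count, leaving 5. Quorum is 5. Satisfied.
Vote: the indemnification of a former officer requires three-fourths of the disinterested managers present (6 − 1 = 5). 3/4 of 5 = 3.75, rounded up to 4, so 4 affirmative votes are needed; 4 voted in favor. Satisfied.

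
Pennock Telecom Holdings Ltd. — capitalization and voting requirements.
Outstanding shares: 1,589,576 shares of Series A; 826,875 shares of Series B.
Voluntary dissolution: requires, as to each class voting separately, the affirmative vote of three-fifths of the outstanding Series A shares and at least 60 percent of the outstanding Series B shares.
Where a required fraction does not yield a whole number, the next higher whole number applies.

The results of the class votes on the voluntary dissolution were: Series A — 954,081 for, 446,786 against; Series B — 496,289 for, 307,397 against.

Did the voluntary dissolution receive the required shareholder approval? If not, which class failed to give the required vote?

Series A: 3/5 of 1589576 = 953745.60, rounded up to 953746; 953,746 required, 954,081 in favor — approved.
Series B: 3/5 of 826875 = 496125; 496,125 required, 496,289 in favor — approved.

Approved — every class gave the required vote.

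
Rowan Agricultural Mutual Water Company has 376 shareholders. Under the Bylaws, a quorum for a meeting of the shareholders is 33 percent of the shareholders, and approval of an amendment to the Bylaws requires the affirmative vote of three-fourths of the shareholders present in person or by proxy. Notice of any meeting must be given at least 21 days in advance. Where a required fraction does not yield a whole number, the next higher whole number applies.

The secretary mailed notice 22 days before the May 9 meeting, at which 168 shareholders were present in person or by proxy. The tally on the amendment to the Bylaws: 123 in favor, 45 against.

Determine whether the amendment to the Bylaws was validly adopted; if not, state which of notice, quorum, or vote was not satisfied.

Notice: 22 days given; 21 required. Satisfied.
Quorum: 33% of 376 = 124.08, rounded up to 125; 168 present. Satisfied.
Vote: requires three-fourths of those present (168); 3/4 of 168 = 126, so 126 needed; 123 in favor. Not satisfied.

Invalid — vote requirement not satisfied.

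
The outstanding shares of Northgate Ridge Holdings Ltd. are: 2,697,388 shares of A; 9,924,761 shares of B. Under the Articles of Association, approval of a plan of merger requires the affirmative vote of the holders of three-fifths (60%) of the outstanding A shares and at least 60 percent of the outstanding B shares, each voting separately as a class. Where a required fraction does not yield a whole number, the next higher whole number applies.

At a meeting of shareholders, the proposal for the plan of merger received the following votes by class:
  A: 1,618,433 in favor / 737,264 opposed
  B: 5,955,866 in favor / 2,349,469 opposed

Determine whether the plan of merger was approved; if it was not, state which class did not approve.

A: 3/5 of 2697388 = 1618432.80, rounded up to 1618433; 1,618,433 required, 1,618,433 in favor — approved.
B: 3/5 of 9924761 = 5954856.60, rounded up to 5954857; 5,954,857 required, 5,955,866 in favor — approved.

Approved — every class gave the required vote.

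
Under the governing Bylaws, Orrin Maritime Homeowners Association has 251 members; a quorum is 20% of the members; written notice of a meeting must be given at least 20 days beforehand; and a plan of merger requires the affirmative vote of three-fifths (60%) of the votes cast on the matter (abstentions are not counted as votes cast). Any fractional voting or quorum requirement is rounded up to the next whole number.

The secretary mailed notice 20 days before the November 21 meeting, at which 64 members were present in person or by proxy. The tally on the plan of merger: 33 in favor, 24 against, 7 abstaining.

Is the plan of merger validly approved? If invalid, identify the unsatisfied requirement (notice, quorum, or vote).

Invalid — vote requirement not satisfied.

Notice: 20 days given; 20 required. Satisfied.
Quorum: 20% of 251 = 50.20, rounded up to 51; 64 present. Satisfied.
Vote: requires three-fifths of the votes cast (64 − 7 abstaining = 57); 3/5 of 57 = 34.20, rounded up to 35, so 35 needed; 33 in favor. Not satisfied.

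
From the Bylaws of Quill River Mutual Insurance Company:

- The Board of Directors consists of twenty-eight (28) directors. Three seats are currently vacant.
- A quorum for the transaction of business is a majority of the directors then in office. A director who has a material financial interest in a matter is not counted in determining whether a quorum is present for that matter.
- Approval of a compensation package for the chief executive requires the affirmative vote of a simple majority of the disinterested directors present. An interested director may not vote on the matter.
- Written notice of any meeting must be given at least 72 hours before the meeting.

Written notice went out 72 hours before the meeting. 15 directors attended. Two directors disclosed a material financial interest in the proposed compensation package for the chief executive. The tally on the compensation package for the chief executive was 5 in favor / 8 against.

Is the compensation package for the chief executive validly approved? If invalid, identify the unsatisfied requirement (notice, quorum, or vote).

Invalid — vote requirement not satisfied.

Notice: 72 hours given; 72 required (72 ≥ 72). Satisfied.
Quorum: 15 present, but the 2 interested directors do not count, leaving 13. Quorum is 13. Satisfied.
Vote: the compensation package for the chief executive requires a majority of the disinterested directors present (15 − 2 = 13). A majority of 13 is 7, so 7 affirmative votes are needed; 5 voted in favor. Not satisfied.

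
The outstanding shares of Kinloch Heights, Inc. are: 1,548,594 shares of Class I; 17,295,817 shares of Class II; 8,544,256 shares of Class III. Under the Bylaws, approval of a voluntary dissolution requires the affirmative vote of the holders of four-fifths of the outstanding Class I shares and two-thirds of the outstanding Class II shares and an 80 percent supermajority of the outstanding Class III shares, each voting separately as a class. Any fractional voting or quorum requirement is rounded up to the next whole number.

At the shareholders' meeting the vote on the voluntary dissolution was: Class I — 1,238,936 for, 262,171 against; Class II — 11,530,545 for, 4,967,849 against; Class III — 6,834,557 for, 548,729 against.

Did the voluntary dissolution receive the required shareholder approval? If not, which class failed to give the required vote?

Not approved — the Class III shares did not give the required vote.

Class I: 4/5 of 1548594 = 1238875.20, rounded up to 1238876; 1,238,876 required, 1,238,936 in favor — approved.
Class II: 2/3 of 17295817 = 11530544.67, rounded up to 11530545; 11,530,545 required, 11,530,545 in favor — approved.
Class III: 4/5 of 8544256 = 6835404.80, rounded up to 6835405; 6,835,405 required, 6,834,557 in favor — not approved.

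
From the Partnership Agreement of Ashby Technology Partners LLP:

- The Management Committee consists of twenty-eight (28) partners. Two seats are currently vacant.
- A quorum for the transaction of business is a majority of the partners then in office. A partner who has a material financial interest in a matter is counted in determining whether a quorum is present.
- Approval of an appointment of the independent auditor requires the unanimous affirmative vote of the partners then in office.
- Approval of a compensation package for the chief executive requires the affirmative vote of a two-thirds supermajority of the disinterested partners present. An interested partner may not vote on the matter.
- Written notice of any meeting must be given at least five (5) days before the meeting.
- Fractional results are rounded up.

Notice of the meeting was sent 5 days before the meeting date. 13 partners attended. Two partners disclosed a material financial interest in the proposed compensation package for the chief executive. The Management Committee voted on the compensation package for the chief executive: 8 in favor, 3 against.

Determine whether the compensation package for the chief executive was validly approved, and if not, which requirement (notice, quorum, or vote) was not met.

Invalid — quorum requirement not satisfied.

Notice: 5 days given; 5 required (5 ≥ 5). Satisfied.
Quorum: 13 present (interested partners count toward quorum); quorum is 14. Not satisfied.
Vote: the compensation package for the chief executive requires two-thirds of the disinterested partners present (13 − 2 = 11). 2/3 of 11 = 7.33, rounded up to 8, so 8 affirmative votes are needed; 8 voted in favor. Satisfied. (Moot — without a quorum no business can be validly transacted.)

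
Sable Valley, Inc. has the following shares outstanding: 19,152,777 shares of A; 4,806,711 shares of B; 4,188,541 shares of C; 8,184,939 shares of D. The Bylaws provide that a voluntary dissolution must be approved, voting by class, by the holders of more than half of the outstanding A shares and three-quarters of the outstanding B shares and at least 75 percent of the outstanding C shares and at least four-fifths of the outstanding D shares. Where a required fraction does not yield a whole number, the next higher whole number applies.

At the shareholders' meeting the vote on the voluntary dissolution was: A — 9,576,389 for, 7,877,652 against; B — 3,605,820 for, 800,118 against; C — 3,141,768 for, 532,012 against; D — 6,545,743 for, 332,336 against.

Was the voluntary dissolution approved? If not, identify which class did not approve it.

A: a majority of 19152777 is 9576389; 9,576,389 required, 9,576,389 in favor — approved.
B: 3/4 of 4806711 = 3605033.25, rounded up to 3605034; 3,605,034 required, 3,605,820 in favor — approved.
C: 3/4 of 4188541 = 3141405.75, rounded up to 3141406; 3,141,406 required, 3,141,768 in favor — approved.
D: 4/5 of 8184939 = 6547951.20, rounded up to 6547952; 6,547,952 required, 6,545,743 in favor — not approved.

Not approved — the D shares did not give the required vote.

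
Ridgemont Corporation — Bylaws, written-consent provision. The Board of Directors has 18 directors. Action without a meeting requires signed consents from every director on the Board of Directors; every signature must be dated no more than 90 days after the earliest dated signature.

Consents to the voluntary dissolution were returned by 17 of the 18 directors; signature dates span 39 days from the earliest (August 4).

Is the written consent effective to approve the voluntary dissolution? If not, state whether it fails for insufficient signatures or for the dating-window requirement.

Not effective — insufficient signatures.

Signatures required: the unanimous vote of 18 — unanimous means all 18, so 18 needed; 17 signed. Insufficient.
Dating window: the latest signature is 39 days after the earliest; the limit is 90 days. Within the window.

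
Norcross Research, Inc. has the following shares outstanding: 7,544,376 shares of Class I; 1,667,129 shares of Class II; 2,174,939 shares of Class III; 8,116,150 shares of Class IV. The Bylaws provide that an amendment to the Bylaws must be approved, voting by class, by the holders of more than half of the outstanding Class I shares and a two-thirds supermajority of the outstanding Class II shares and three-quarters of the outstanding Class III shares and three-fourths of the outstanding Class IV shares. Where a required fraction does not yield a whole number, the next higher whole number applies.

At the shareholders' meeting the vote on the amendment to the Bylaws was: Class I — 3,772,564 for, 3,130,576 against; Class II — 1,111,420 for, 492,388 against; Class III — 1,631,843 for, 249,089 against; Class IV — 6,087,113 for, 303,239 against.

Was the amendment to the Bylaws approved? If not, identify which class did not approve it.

Approved — every class gave the required vote.

Class I: a majority of 7544376 is 3772189; 3,772,189 required, 3,772,564 in favor — approved.
Class II: 2/3 of 1667129 = 1111419.33, rounded up to 1111420; 1,111,420 required, 1,111,420 in favor — approved.
Class III: 3/4 of 2174939 = 1631204.25, rounded up to 1631205; 1,631,205 required, 1,631,843 in favor — approved.
Class IV: 3/4 of 8116150 = 6087112.50, rounded up to 6087113; 6,087,113 required, 6,087,113 in favor — approved.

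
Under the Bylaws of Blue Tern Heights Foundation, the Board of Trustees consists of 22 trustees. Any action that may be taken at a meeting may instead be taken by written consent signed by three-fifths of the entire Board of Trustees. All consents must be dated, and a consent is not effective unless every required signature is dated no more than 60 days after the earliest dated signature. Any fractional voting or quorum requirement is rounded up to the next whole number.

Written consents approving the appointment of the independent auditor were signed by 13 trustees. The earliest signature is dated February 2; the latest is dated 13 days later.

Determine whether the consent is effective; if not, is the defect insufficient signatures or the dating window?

Signatures required: three-fifths of 22 — 3/5 of 22 = 13.20, rounded up to 14, so 14 needed; 13 signed. Insufficient.
Dating window: the latest signature is 13 days after the earliest; the limit is 60 days. Within the window.

Not effective — insufficient signatures.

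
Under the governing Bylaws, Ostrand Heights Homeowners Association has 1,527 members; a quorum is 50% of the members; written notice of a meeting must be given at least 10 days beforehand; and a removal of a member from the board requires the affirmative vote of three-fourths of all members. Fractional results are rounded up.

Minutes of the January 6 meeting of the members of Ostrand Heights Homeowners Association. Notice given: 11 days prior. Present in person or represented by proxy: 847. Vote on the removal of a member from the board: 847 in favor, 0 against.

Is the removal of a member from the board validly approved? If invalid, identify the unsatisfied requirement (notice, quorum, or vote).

Invalid — vote requirement not satisfied.

Notice: 11 days given; 10 required. Satisfied.
Quorum: 50% of 1,527 = 763.50, rounded up to 764; 847 present. Satisfied.
Vote: requires three-fourths of all members (1,527); 3/4 of 1527 = 1145.25, rounded up to 1146, so 1,146 needed; 847 in favor. Not satisfied.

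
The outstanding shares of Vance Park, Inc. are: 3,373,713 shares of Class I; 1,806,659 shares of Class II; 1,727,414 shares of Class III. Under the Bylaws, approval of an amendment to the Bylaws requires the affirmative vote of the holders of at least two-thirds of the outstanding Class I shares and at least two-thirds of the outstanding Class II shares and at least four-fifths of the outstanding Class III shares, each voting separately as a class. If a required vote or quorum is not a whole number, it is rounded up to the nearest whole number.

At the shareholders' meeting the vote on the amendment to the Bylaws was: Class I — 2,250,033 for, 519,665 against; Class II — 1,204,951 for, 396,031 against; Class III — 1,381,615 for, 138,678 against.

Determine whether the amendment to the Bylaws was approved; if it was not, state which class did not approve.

Class I: 2/3 of 3373713 = 2249142; 2,249,142 required, 2,250,033 in favor — approved.
Class II: 2/3 of 1806659 = 1204439.33, rounded up to 1204440; 1,204,440 required, 1,204,951 in favor — approved.
Class III: 4/5 of 1727414 = 1381931.20, rounded up to 1381932; 1,381,932 required, 1,381,615 in favor — not approved.

Not approved — the Class III shares did not give the required vote.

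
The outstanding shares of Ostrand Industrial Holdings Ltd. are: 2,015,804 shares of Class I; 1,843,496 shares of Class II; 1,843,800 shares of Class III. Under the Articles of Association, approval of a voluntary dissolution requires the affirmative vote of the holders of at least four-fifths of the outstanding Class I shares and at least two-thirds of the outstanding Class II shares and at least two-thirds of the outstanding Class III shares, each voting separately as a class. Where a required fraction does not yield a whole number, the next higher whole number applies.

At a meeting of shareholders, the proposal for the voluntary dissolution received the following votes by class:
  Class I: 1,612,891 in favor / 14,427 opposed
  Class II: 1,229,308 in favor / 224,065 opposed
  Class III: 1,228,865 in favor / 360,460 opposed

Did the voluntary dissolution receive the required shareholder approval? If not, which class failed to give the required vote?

Class I: 4/5 of 2015804 = 1612643.20, rounded up to 1612644; 1,612,644 required, 1,612,891 in favor — approved.
Class II: 2/3 of 1843496 = 1228997.33, rounded up to 1228998; 1,228,998 required, 1,229,308 in favor — approved.
Class III: 2/3 of 1843800 = 1229200; 1,229,200 required, 1,228,865 in favor — not approved.

Not approved — the Class III shares did not give the required vote.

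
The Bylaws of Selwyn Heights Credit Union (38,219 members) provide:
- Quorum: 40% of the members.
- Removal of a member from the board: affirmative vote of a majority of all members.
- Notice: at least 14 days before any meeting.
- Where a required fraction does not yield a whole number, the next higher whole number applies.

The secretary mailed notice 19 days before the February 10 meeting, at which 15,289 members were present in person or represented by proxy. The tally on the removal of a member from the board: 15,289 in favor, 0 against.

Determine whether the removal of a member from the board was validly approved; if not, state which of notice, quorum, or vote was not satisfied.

Notice: 19 days given; 14 required. Satisfied.
Quorum: 40% of 38,219 = 15,287.60, rounded up to 15,288; 15,289 present. Satisfied.
Vote: requires a majority of all members (38,219); a majority of 38219 is 19110, so 19,110 needed; 15,289 in favor. Not satisfied.

Invalid — vote requirement not satisfied.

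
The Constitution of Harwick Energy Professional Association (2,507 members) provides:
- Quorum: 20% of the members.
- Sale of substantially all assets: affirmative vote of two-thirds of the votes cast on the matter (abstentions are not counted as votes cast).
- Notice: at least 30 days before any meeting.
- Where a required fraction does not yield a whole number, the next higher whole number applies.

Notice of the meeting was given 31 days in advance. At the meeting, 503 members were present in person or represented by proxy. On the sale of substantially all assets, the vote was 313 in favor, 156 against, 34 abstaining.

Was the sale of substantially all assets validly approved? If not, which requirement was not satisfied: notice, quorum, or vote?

Notice: 31 days given; 30 required. Satisfied.
Quorum: 20% of 2,507 = 501.40, rounded up to 502; 503 present. Satisfied.
Vote: requires two-thirds of the votes cast (503 − 34 abstaining = 469); 2/3 of 469 = 312.67, rounded up to 313, so 313 needed; 313 in favor. Satisfied.

Valid — all requirements satisfied.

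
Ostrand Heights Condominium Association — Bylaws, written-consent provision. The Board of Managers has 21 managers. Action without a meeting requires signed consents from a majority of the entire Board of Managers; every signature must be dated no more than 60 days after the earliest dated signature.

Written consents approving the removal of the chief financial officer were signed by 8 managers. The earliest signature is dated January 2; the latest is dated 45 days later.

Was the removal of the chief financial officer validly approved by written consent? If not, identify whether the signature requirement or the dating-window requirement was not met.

Not effective — insufficient signatures.

Signatures required: a majority of 21 — a majority of 21 is 11, so 11 needed; 8 signed. Insufficient.
Dating window: the latest signature is 45 days after the earliest; the limit is 60 days. Within the window.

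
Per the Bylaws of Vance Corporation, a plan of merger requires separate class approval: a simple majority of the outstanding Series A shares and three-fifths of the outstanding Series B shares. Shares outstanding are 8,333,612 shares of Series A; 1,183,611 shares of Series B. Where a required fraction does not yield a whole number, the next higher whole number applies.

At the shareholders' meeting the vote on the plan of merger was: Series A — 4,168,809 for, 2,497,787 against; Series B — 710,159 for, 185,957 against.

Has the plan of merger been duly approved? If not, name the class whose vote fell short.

Not approved — the Series B shares did not give the required vote.

Series A: a majority of 8333612 is 4166807; 4,166,807 required, 4,168,809 in favor — approved.
Series B: 3/5 of 1183611 = 710166.60, rounded up to 710167; 710,167 required, 710,159 in favor — not approved.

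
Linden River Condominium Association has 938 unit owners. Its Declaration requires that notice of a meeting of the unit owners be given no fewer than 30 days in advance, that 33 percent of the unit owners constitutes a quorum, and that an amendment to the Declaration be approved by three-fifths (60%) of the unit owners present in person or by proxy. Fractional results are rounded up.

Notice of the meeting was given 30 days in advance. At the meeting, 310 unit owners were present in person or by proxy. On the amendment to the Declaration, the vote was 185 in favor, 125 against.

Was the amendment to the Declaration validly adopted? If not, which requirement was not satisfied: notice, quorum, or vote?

Notice: 30 days given; 30 required. Satisfied.
Quorum: 33% of 938 = 309.54, rounded up to 310; 310 present. Satisfied.
Vote: requires three-fifths of those present (310); 3/5 of 310 = 186, so 186 needed; 185 in favor. Not satisfied.

Invalid — vote requirement not satisfied.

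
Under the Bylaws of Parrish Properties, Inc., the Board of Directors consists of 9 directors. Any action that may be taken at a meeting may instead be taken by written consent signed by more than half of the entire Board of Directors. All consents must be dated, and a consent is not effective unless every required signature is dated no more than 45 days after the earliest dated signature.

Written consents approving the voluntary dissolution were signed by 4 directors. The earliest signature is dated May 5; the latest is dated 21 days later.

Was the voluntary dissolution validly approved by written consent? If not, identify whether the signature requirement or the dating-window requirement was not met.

Signatures required: more than half of 9 — a majority of 9 is 5, so 5 needed; 4 signed. Insufficient.
Dating window: the latest signature is 21 days after the earliest; the limit is 45 days. Within the window.

Not effective — insufficient signatures.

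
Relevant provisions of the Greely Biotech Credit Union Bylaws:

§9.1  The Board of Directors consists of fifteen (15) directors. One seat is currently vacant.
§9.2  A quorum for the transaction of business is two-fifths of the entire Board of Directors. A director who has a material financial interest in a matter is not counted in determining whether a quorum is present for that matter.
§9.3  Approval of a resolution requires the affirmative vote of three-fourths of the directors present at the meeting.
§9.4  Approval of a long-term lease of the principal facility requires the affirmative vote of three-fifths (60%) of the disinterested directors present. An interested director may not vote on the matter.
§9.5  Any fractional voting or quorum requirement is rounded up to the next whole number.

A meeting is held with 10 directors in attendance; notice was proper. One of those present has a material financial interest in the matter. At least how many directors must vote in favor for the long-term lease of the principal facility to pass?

The long-term lease of the principal facility requires three-fifths of the disinterested directors present (10 − 1 = 9).
3/5 of 9 = 5.40, rounded up to 6.

6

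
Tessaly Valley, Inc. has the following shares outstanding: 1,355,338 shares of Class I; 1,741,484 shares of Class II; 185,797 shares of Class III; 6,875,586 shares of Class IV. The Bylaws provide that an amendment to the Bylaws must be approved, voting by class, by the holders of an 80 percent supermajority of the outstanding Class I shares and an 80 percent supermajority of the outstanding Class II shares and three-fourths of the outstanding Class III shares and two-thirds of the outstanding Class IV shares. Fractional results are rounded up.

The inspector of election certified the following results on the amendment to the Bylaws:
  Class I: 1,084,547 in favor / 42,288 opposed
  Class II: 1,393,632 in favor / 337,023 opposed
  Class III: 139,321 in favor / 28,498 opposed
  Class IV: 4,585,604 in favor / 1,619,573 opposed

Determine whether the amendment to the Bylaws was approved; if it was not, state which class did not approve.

Not approved — the Class III shares did not give the required vote.

Class I: 4/5 of 1355338 = 1084270.40, rounded up to 1084271; 1,084,271 required, 1,084,547 in favor — approved.
Class II: 4/5 of 1741484 = 1393187.20, rounded up to 1393188; 1,393,188 required, 1,393,632 in favor — approved.
Class III: 3/4 of 185797 = 139347.75, rounded up to 139348; 139,348 required, 139,321 in favor — not approved.
Class IV: 2/3 of 6875586 = 4583724; 4,583,724 required, 4,585,604 in favor — approved.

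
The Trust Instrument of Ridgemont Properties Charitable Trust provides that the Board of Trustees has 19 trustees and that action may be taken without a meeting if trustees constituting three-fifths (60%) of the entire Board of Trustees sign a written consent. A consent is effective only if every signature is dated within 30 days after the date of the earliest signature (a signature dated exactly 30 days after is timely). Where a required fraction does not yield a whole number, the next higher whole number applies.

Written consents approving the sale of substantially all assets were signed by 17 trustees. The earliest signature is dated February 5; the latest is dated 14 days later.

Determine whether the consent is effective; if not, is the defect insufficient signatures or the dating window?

Effective — both the signature and dating-window requirements are satisfied.

Signatures required: three-fifths (60%) of 19 — 3/5 of 19 = 11.40, rounded up to 12, so 12 needed; 17 signed. Sufficient.
Dating window: the latest signature is 14 days after the earliest; the limit is 30 days. Within the window.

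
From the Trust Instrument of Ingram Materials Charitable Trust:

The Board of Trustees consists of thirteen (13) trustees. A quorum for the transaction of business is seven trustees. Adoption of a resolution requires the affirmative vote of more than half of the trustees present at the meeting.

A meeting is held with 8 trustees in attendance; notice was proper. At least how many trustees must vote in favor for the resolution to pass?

5

The resolution requires a majority of the trustees present (8).
A majority of 8 is 5.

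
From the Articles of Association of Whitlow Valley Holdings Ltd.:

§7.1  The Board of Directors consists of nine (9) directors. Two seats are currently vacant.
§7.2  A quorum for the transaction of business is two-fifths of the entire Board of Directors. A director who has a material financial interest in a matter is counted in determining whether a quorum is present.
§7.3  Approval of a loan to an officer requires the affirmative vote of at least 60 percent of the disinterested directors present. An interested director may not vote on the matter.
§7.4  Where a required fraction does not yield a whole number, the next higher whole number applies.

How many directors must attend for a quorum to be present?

4

2/5 of 9 = 3.60, rounded up to 4.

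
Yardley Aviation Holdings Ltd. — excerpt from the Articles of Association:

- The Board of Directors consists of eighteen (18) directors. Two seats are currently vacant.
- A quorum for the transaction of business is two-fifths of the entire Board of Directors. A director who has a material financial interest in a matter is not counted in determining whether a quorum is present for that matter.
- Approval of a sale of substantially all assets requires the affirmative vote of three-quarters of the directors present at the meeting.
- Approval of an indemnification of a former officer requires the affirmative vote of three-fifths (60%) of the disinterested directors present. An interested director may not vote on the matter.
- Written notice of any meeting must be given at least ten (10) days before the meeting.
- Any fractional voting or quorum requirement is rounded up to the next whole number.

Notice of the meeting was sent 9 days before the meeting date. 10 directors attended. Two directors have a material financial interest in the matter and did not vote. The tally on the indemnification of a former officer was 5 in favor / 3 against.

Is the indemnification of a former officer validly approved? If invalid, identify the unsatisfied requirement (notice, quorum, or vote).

Invalid — notice requirement not satisfied.

Notice: 9 days given; 10 required (9 < 10). Not satisfied.
Quorum: 10 present, but the 2 interested directors do not count, leaving 8. Quorum is 8. Satisfied.
Vote: the indemnification of a former officer requires three-fifths of the disinterested directors present (10 − 2 = 8). 3/5 of 8 = 4.80, rounded up to 5, so 5 affirmative votes are needed; 5 voted in favor. Satisfied.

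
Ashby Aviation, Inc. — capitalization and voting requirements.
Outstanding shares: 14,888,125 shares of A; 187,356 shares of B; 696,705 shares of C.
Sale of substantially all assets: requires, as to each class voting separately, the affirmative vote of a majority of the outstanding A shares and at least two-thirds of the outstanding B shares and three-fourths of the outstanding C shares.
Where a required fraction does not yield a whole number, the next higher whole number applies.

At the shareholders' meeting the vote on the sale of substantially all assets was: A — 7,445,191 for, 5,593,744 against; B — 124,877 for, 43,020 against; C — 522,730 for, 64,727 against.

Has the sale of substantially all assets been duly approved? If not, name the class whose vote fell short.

Not approved — the B shares did not give the required vote.

A: a majority of 14888125 is 7444063; 7,444,063 required, 7,445,191 in favor — approved.
B: 2/3 of 187356 = 124904; 124,904 required, 124,877 in favor — not approved.
C: 3/4 of 696705 = 522528.75, rounded up to 522529; 522,529 required, 522,730 in favor — approved.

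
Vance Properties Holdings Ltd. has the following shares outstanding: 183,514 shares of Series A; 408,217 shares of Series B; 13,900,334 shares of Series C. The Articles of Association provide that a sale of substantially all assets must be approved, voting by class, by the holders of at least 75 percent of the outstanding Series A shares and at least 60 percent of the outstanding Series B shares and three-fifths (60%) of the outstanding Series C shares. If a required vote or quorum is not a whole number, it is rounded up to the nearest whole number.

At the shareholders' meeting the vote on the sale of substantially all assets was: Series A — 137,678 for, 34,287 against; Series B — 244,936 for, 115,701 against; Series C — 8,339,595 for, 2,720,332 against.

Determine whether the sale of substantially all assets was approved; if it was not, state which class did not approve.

Series A: 3/4 of 183514 = 137635.50, rounded up to 137636; 137,636 required, 137,678 in favor — approved.
Series B: 3/5 of 408217 = 244930.20, rounded up to 244931; 244,931 required, 244,936 in favor — approved.
Series C: 3/5 of 13900334 = 8340200.40, rounded up to 8340201; 8,340,201 required, 8,339,595 in favor — not approved.

Not approved — the Series C shares did not give the required vote.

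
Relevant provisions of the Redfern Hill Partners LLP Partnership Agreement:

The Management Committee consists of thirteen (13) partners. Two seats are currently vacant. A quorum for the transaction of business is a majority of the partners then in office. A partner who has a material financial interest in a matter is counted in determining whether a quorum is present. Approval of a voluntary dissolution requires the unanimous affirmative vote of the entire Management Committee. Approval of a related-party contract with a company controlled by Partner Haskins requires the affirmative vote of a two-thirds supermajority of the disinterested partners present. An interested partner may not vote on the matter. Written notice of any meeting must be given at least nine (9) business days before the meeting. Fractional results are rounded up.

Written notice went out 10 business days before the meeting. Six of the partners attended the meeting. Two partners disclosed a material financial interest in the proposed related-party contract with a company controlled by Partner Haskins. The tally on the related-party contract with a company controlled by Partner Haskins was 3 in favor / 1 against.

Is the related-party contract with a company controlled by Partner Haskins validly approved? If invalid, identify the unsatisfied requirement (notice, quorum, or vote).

Notice: 10 business days given; 9 required (10 ≥ 9). Satisfied.
Quorum: 6 present (interested partners count toward quorum); quorum is 6. Satisfied.
Vote: the related-party contract with a company controlled by Partner Haskins requires two-thirds of the disinterested partners present (6 − 2 = 4). 2/3 of 4 = 2.67, rounded up to 3, so 3 affirmative votes are needed; 3 voted in favor. Satisfied.

Valid — all requirements satisfied.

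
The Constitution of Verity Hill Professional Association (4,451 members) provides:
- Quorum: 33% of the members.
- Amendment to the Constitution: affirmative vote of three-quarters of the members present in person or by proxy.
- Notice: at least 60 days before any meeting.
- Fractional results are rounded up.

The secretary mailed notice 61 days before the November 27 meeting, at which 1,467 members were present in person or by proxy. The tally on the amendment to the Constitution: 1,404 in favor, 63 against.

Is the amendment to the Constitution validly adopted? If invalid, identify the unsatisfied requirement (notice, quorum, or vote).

Notice: 61 days given; 60 required. Satisfied.
Quorum: 33% of 4,451 = 1,468.83, rounded up to 1,469; 1,467 present. Not satisfied.
Vote: requires three-fourths of those present (1,467); 3/4 of 1467 = 1100.25, rounded up to 1101, so 1,101 needed; 1,404 in favor. Satisfied.

Invalid — quorum requirement not satisfied.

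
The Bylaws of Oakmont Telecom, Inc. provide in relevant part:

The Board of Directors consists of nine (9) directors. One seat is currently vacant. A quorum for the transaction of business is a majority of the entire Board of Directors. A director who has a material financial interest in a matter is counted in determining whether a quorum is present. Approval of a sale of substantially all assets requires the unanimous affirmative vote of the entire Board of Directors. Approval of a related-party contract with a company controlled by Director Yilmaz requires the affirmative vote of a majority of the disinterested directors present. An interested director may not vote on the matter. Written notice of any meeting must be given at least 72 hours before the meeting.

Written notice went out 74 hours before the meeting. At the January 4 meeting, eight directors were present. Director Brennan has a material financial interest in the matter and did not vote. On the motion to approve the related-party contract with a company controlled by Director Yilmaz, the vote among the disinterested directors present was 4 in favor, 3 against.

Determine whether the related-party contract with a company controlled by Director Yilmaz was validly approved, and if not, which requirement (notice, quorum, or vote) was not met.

Valid — all requirements satisfied.

Notice: 74 hours given; 72 required (74 ≥ 72). Satisfied.
Quorum: 8 present (interested directors count toward quorum); quorum is 5. Satisfied.
Vote: the related-party contract with a company controlled by Director Yilmaz requires a majority of the disinterested directors present (8 − 1 = 7). A majority of 7 is 4, so 4 affirmative votes are needed; 4 voted in favor. Satisfied.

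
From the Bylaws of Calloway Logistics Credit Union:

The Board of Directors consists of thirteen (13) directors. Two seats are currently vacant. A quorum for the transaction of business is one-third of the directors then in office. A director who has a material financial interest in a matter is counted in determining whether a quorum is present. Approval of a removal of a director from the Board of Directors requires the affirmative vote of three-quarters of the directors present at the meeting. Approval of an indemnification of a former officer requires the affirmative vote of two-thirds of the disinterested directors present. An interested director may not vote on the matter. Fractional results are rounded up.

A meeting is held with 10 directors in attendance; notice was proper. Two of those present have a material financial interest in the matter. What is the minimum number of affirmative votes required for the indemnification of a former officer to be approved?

The indemnification of a former officer requires two-thirds of the disinterested directors present (10 − 2 = 8).
2/3 of 8 = 5.33, rounded up to 6.

6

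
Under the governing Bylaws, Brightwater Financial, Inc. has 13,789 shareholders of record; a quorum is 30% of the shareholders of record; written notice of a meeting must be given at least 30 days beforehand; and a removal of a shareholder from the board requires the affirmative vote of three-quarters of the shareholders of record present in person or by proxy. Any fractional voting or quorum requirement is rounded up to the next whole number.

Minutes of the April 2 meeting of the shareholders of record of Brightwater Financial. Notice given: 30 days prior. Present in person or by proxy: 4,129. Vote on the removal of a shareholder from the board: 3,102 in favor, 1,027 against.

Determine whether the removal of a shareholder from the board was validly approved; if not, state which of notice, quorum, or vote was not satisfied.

Notice: 30 days given; 30 required. Satisfied.
Quorum: 30% of 13,789 = 4,136.70, rounded up to 4,137; 4,129 present. Not satisfied.
Vote: requires three-fourths of those present (4,129); 3/4 of 4129 = 3096.75, rounded up to 3097, so 3,097 needed; 3,102 in favor. Satisfied.

Invalid — quorum requirement not satisfied.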